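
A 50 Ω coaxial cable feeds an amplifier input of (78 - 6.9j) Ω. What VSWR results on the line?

VSWR ≈ 1.58

Γ = (Z_L − Z_0)/(Z_L + Z_0) = (28 − j6.9)/(128 − j6.9)
|Γ| = 28.8/128 = 0.225
VSWR = (1 + |Γ|)/(1 − |Γ|) = 1.22/0.775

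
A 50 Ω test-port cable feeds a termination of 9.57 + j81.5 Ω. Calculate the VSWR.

Γ = (Z_L − Z_0)/(Z_L + Z_0) = (-40.43 + j81.5)/(59.57 + j81.5)
|Γ| = 91/101 = 0.901
VSWR = (1 + |Γ|)/(1 − |Γ|) = 1.9/0.0988

VSWR ≈ 19.2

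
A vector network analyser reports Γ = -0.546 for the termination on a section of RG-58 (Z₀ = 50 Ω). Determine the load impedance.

Z_L ≈ 14.7 Ω

Z_L = Z_0·(1 + Γ)/(1 − Γ) = 50·(0.454)/(1.55)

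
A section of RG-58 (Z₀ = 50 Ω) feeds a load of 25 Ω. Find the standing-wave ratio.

For a purely resistive load, VSWR = R_L/Z_0 or Z_0/R_L (whichever > 1) = 50/25

VSWR ≈ 2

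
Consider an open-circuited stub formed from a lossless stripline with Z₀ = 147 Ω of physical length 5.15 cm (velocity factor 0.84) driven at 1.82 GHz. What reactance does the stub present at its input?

λ = v/f = 0.84·c / 1.82 GHz = 0.138 m
βl = 2π·l/λ = 2π × 0.372 = 134°
tan(βl) = -1.04
For an open-circuited stub, Z_in = −jZ_0·cot(βl) = −jZ_0/tan(βl)

X_in ≈ 141 Ω (inductive)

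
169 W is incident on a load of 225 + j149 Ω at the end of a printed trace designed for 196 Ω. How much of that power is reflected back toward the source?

|Γ| = |(29 + j149)/(421 + j149)| = 0.34
|Γ|² = 0.116
P_refl = |Γ|²·P_inc = 19.5 W, P_del = (1 − |Γ|²)·P_inc = 149 W

P_reflected ≈ 19.5 W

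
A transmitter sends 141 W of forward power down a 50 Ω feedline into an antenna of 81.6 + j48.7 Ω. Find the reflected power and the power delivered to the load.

P_reflected ≈ 24.1 W; P_delivered ≈ 117 W

|Γ| = |(31.6 + j48.7)/(131.6 + j48.7)| = 0.414
|Γ|² = 0.171
P_refl = |Γ|²·P_inc = 24.1 W, P_del = (1 − |Γ|²)·P_inc = 117 W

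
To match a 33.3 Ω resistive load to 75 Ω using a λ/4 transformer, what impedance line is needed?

Z_qwt = √(Z_0·R_L) = √(75 × 33.3) = √2498

Z_qwt ≈ 50 Ω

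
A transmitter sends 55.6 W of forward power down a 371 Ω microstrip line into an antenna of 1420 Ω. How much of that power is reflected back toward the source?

Γ = (1420 − 371)/(1420 + 371) = 0.586
|Γ|² = 0.343
P_refl = |Γ|²·P_inc = 19.1 W, P_del = (1 − |Γ|²)·P_inc = 36.5 W

P_reflected ≈ 19.1 W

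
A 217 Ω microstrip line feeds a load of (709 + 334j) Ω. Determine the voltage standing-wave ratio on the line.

Γ = (Z_L − Z_0)/(Z_L + Z_0) = (492 + j334)/(926 + j334)
|Γ| = 595/984 = 0.604
VSWR = (1 + |Γ|)/(1 − |Γ|) = 1.6/0.396

VSWR ≈ 4.05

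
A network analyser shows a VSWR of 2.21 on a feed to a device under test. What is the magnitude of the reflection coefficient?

|Γ| ≈ 0.377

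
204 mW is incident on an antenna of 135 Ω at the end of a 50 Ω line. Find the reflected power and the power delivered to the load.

Γ = (135 − 50)/(135 + 50) = 0.459
|Γ|² = 0.211
P_refl = |Γ|²·P_inc = 43.1 mW, P_del = (1 − |Γ|²)·P_inc = 161 mW

P_reflected ≈ 43.1 mW; P_delivered ≈ 161 mW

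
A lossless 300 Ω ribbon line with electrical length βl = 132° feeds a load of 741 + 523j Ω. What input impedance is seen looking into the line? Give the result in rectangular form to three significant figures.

Z_in ≈ 102 + j160 Ω

tan(βl) = tan(132°) = -1.11
Z_in = Z_0·(Z_L + jZ_0·tanβl)/(Z_0 + jZ_L·tanβl)
     = 300·(741 + j190)/(881 − j823)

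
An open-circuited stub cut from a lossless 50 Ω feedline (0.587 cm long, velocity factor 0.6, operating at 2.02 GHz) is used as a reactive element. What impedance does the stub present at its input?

Z_in ≈ −j114 Ω

λ = v/f = 0.6·c / 2.02 GHz = 0.0891 m
βl = 2π·l/λ = 2π × 0.0659 = 23.7°
tan(βl) = 0.439
For an open-circuited stub, Z_in = −jZ_0·cot(βl) = −jZ_0/tan(βl)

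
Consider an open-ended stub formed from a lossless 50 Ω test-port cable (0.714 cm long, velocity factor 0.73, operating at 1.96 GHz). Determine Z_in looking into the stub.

Z_in ≈ −j118 Ω

λ = v/f = 0.73·c / 1.96 GHz = 0.112 m
βl = 2π·l/λ = 2π × 0.0639 = 23°
tan(βl) = 0.425
For an open-ended stub, Z_in = −jZ_0·cot(βl) = −jZ_0/tan(βl)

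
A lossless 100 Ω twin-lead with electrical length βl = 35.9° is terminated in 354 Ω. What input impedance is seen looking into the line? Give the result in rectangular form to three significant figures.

tan(βl) = tan(35.9°) = 0.724
Z_in = Z_0·(Z_L + jZ_0·tanβl)/(Z_0 + jZ_L·tanβl)
     = 100·(354 + j72.4)/(100 + j256)

Z_in ≈ 71.3 − j110 Ω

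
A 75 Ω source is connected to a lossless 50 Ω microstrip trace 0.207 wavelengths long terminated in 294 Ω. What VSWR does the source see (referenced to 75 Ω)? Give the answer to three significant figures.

VSWR ≈ 8.48

βl = 2π × 0.207 = 74.5°
tan(βl) = 3.61
Z_in = Z_0·(Z_L + jZ_0·tanβl)/(Z_0 + jZ_L·tanβl) = 9.14 − j13.4 Ω
Γ_s = (Z_in − Z_s)/(Z_in + Z_s) = (-65.9 − j13.4)/(84.1 − j13.4), |Γ_s| = 0.789
VSWR = (1 + |Γ_s|)/(1 − |Γ_s|)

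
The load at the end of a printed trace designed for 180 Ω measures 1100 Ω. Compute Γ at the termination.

Γ = (Z_L − Z_0)/(Z_L + Z_0) = (1100 − 180)/(1100 + 180) = 920/1280

Γ = 0.719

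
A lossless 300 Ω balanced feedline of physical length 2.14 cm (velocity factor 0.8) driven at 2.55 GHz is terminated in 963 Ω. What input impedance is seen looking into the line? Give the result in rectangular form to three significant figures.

Z_in ≈ 95.2 − j38.7 Ω

λ = v/f = 0.8·c / 2.55 GHz = 0.0941 m
βl = 2π·l/λ = 2π × 0.227 = 81.9°
tan(βl) = tan(81.9°) = 6.99
Z_in = Z_0·(Z_L + jZ_0·tanβl)/(Z_0 + jZ_L·tanβl)
     = 300·(963 + j2100)/(300 + j6730)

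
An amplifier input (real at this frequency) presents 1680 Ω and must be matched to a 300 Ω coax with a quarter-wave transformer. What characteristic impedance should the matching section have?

Z_qwt ≈ 710 Ω

Z_qwt = √(Z_0·R_L) = √(300 × 1680) = √504000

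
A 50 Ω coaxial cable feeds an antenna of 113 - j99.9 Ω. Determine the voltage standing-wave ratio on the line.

VSWR ≈ 4.23

Γ = (Z_L − Z_0)/(Z_L + Z_0) = (63 − j99.9)/(163 − j99.9)
|Γ| = 118/191 = 0.618
VSWR = (1 + |Γ|)/(1 − |Γ|) = 1.62/0.382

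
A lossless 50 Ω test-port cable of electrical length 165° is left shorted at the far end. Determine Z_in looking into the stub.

tan(βl) = -0.268
For a shorted stub, Z_in = jZ_0·tan(βl)

Z_in ≈ −j13.4 Ω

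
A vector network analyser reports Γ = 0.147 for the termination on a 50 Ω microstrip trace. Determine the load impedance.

Z_L ≈ 67.2 Ω

Z_L = Z_0·(1 + Γ)/(1 − Γ) = 50·(1.15)/(0.853)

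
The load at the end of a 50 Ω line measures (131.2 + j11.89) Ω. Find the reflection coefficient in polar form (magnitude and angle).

Γ ≈ 0.452 ∠ 4.58°

Γ = (Z_L − Z_0)/(Z_L + Z_0) = (81.2 + j11.89)/(181.2 + j11.89)
|Γ| = 82.1/182 = 0.452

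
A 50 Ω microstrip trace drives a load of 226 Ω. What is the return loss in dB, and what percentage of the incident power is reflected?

RL ≈ 3.91 dB; 40.7% of incident power reflected

Γ = (226 − 50)/(226 + 50) = 0.638
RL = −20·log₁₀(0.638) = 3.91 dB
P_refl/P_inc = |Γ|² = 0.407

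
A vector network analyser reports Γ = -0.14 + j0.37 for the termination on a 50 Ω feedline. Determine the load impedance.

Z_L = Z_0·(1 + Γ)/(1 − Γ) = 50·(0.86 + j0.37)/(1.14 − j0.37)

Z_L ≈ 29.4 + j25.8 Ω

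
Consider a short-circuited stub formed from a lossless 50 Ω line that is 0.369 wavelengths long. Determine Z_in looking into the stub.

Z_in ≈ −j53.9 Ω

βl = 2π × 0.369 = 133°
tan(βl) = -1.08
For a short-circuited stub, Z_in = jZ_0·tan(βl)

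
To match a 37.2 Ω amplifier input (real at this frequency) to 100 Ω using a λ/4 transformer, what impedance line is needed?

Z_qwt ≈ 61 Ω

Z_qwt = √(Z_0·R_L) = √(100 × 37.2) = √3720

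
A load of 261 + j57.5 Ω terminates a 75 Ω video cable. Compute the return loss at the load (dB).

RL ≈ 4.87 dB

Γ = (186 + j57.5)/(336 + j57.5), |Γ| = 0.571
RL = −20·log₁₀|Γ| = −20·log₁₀(0.571)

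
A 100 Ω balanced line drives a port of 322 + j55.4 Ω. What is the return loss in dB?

Γ = (222 + j55.4)/(422 + j55.4), |Γ| = 0.538
RL = −20·log₁₀|Γ| = −20·log₁₀(0.538)

RL ≈ 5.39 dB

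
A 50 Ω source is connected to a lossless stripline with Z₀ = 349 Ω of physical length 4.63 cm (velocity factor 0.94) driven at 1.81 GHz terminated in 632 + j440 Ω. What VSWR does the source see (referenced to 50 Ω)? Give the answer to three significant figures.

VSWR ≈ 2.41

λ = v/f = 0.94·c / 1.81 GHz = 0.156 m
βl = 2π·l/λ = 2π × 0.297 = 107°
tan(βl) = -3.27
Z_in = Z_0·(Z_L + jZ_0·tanβl)/(Z_0 + jZ_L·tanβl) = 121 + j2.34 Ω
Γ_s = (Z_in − Z_s)/(Z_in + Z_s) = (70.5 + j2.34)/(171 + j2.34), |Γ_s| = 0.414
VSWR = (1 + |Γ_s|)/(1 − |Γ_s|)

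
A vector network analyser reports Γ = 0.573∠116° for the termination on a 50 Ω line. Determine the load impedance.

Z_L = Z_0·(1 + Γ)/(1 − Γ) = 50·(0.749 + j0.515)/(1.25 − j0.515)

Z_L ≈ 18.3 + j28.1 Ω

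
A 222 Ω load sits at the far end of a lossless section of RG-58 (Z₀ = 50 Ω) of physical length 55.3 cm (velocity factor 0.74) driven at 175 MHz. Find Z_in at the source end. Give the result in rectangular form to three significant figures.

Z_in ≈ 57.3 + j87.1 Ω

λ = v/f = 0.74·c / 175 MHz = 1.27 m
βl = 2π·l/λ = 2π × 0.436 = 157°
tan(βl) = tan(157°) = -0.426
Z_in = Z_0·(Z_L + jZ_0·tanβl)/(Z_0 + jZ_L·tanβl)
     = 50·(222 − j21.3)/(50 − j94.5)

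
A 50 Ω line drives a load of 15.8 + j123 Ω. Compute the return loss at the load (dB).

RL ≈ 0.77 dB

Γ = (-34.2 + j123)/(65.8 + j123), |Γ| = 0.915
RL = −20·log₁₀|Γ| = −20·log₁₀(0.915)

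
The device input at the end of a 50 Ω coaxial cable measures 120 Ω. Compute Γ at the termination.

Γ = 0.412

Γ = (Z_L − Z_0)/(Z_L + Z_0) = (120 − 50)/(120 + 50) = 70/170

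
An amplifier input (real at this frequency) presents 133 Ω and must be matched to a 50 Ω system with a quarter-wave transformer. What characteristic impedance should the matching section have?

Z_qwt ≈ 81.5 Ω

Z_qwt = √(Z_0·R_L) = √(50 × 133) = √6650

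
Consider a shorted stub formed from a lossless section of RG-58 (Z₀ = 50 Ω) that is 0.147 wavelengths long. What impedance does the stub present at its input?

βl = 2π × 0.147 = 52.9°
tan(βl) = 1.32
For a shorted stub, Z_in = jZ_0·tan(βl)

Z_in ≈ +j66.2 Ω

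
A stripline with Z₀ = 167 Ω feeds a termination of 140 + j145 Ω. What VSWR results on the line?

Γ = (Z_L − Z_0)/(Z_L + Z_0) = (-27 + j145)/(307 + j145)
|Γ| = 147/340 = 0.434
VSWR = (1 + |Γ|)/(1 − |Γ|) = 1.43/0.566

VSWR ≈ 2.54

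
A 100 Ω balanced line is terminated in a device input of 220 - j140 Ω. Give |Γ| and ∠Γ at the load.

Γ = (Z_L − Z_0)/(Z_L + Z_0) = (120 − j140)/(320 − j140)
|Γ| = 184/349 = 0.528

Γ ≈ 0.528 ∠ -25.8°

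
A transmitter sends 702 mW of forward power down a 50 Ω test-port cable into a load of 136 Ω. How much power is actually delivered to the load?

Γ = (136 − 50)/(136 + 50) = 0.462
|Γ|² = 0.214
P_refl = |Γ|²·P_inc = 150 mW, P_del = (1 − |Γ|²)·P_inc = 552 mW

P_delivered ≈ 552 mW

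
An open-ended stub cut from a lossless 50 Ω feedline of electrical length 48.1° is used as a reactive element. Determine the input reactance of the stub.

tan(βl) = 1.11
For an open-ended stub, Z_in = −jZ_0·cot(βl) = −jZ_0/tan(βl)

X_in ≈ -44.9 Ω (capacitive)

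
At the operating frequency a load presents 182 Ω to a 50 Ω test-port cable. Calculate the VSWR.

For a purely resistive load, VSWR = R_L/Z_0 or Z_0/R_L (whichever > 1) = 182/50

VSWR ≈ 3.64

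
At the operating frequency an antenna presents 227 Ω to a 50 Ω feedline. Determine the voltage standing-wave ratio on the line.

VSWR ≈ 4.54

Γ = (227 − 50)/(227 + 50) = 0.639
VSWR = (1 + 0.639)/(1 − 0.639)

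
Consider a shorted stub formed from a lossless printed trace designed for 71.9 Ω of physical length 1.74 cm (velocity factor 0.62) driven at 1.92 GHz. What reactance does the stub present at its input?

X_in ≈ 152 Ω (inductive)

λ = v/f = 0.62·c / 1.92 GHz = 0.0969 m
βl = 2π·l/λ = 2π × 0.18 = 64.7°
tan(βl) = 2.11
For a shorted stub, Z_in = jZ_0·tan(βl)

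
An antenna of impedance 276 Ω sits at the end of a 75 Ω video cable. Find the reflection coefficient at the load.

Γ = (Z_L − Z_0)/(Z_L + Z_0) = (276 − 75)/(276 + 75) = 201/351

Γ = 0.573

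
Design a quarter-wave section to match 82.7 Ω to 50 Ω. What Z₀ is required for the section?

Z_qwt = √(Z_0·R_L) = √(50 × 82.7) = √4135

Z_qwt ≈ 64.3 Ω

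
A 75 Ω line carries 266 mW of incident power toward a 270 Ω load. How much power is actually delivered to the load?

P_delivered ≈ 181 mW

Γ = (270 − 75)/(270 + 75) = 0.565
|Γ|² = 0.319
P_refl = |Γ|²·P_inc = 85 mW, P_del = (1 − |Γ|²)·P_inc = 181 mW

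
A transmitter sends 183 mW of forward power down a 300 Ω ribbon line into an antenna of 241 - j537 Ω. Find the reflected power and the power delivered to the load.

|Γ| = |(-59 − j537)/(541 − j537)| = 0.709
|Γ|² = 0.502
P_refl = |Γ|²·P_inc = 91.9 mW, P_del = (1 − |Γ|²)·P_inc = 91.1 mW

P_reflected ≈ 91.9 mW; P_delivered ≈ 91.1 mW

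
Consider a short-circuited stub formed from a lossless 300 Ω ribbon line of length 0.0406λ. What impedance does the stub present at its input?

βl = 2π × 0.0406 = 14.6°
tan(βl) = 0.261
For a short-circuited stub, Z_in = jZ_0·tan(βl)

Z_in ≈ +j78.2 Ω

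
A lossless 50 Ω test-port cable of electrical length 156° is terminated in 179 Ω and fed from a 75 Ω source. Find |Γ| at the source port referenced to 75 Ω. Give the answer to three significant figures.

tan(βl) = -0.445
Z_in = Z_0·(Z_L + jZ_0·tanβl)/(Z_0 + jZ_L·tanβl) = 60.6 + j74.3 Ω
Γ_s = (Z_in − Z_s)/(Z_in + Z_s) = (-14.4 + j74.3)/(136 + j74.3), |Γ_s| = 0.49

|Γ| ≈ 0.49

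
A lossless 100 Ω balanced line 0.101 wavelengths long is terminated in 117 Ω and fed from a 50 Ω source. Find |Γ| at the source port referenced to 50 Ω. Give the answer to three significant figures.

|Γ| ≈ 0.361

βl = 2π × 0.101 = 36.4°
tan(βl) = 0.736
Z_in = Z_0·(Z_L + jZ_0·tanβl)/(Z_0 + jZ_L·tanβl) = 104 − j15.6 Ω
Γ_s = (Z_in − Z_s)/(Z_in + Z_s) = (53.6 − j15.6)/(154 − j15.6), |Γ_s| = 0.361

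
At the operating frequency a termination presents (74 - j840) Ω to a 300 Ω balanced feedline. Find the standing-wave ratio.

Γ = (Z_L − Z_0)/(Z_L + Z_0) = (-226 − j840)/(374 − j840)
|Γ| = 870/919 = 0.946
VSWR = (1 + |Γ|)/(1 − |Γ|) = 1.95/0.054

VSWR ≈ 36.1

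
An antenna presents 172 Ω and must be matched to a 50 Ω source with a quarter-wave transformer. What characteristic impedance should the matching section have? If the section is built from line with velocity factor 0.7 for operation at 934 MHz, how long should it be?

Z_qwt = √(Z_0·R_L) = √(50 × 172) = √8600
λ = 0.7·c/f = 0.225 m, so l = λ/4 = 0.0562 m

Z_qwt ≈ 92.7 Ω; length ≈ 5.62 cm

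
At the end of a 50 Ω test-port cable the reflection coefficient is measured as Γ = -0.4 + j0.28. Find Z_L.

Z_L = Z_0·(1 + Γ)/(1 − Γ) = 50·(0.6 + j0.28)/(1.4 − j0.28)

Z_L ≈ 18.7 + j13.7 Ω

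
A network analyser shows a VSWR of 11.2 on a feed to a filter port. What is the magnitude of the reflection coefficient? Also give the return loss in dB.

|Γ| ≈ 0.836; return loss ≈ 1.56 dB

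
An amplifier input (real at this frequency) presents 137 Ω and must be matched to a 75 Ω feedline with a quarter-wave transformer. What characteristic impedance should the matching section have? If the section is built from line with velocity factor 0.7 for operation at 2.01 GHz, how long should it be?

Z_qwt ≈ 101 Ω; length ≈ 2.61 cm

Z_qwt = √(Z_0·R_L) = √(75 × 137) = √10280
λ = 0.7·c/f = 0.104 m, so l = λ/4 = 0.0261 m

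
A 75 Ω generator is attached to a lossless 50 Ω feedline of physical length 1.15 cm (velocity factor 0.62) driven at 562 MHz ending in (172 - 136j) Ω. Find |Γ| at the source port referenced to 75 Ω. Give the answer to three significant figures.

|Γ| ≈ 0.631

λ = v/f = 0.62·c / 562 MHz = 0.331 m
βl = 2π·l/λ = 2π × 0.0347 = 12.5°
tan(βl) = 0.222
Z_in = Z_0·(Z_L + jZ_0·tanβl)/(Z_0 + jZ_L·tanβl) = 57.2 − j105 Ω
Γ_s = (Z_in − Z_s)/(Z_in + Z_s) = (-17.8 − j105)/(132 − j105), |Γ_s| = 0.631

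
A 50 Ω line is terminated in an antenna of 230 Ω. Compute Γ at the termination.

Γ = 0.643

Γ = (Z_L − Z_0)/(Z_L + Z_0) = (230 − 50)/(230 + 50) = 180/280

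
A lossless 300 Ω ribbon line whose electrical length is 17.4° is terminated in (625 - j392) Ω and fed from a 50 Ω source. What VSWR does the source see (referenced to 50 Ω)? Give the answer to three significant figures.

tan(βl) = 0.313
Z_in = Z_0·(Z_L + jZ_0·tanβl)/(Z_0 + jZ_L·tanβl) = 284 − j343 Ω
Γ_s = (Z_in − Z_s)/(Z_in + Z_s) = (234 − j343)/(334 − j343), |Γ_s| = 0.867
VSWR = (1 + |Γ_s|)/(1 − |Γ_s|)

VSWR ≈ 14.1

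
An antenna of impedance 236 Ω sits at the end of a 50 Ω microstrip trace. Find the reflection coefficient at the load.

Γ = 0.65

Γ = (Z_L − Z_0)/(Z_L + Z_0) = (236 − 50)/(236 + 50) = 186/286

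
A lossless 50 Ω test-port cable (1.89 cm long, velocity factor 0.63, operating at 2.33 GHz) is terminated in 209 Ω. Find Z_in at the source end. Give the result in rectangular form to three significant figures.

λ = v/f = 0.63·c / 2.33 GHz = 0.0811 m
βl = 2π·l/λ = 2π × 0.233 = 83.9°
tan(βl) = tan(83.9°) = 9.33
Z_in = Z_0·(Z_L + jZ_0·tanβl)/(Z_0 + jZ_L·tanβl)
     = 50·(209 + j466)/(50 + j1950)

Z_in ≈ 12.1 − j5.05 Ω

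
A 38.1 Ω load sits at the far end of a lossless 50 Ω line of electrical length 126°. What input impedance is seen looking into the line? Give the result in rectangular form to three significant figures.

Z_in ≈ 52.5 − j13.7 Ω

tan(βl) = tan(126°) = -1.38
Z_in = Z_0·(Z_L + jZ_0·tanβl)/(Z_0 + jZ_L·tanβl)
     = 50·(38.1 − j68.8)/(50 − j52.4)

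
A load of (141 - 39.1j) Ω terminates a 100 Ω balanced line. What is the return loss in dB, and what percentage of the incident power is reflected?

Γ = (41 − j39.1)/(241 − j39.1), |Γ| = 0.232
RL = −20·log₁₀(0.232) = 12.7 dB
P_refl/P_inc = |Γ|² = 0.0538

RL ≈ 12.7 dB; 5.38% of incident power reflected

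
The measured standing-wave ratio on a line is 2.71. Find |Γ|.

|Γ| ≈ 0.461

|Γ| = (S − 1)/(S + 1) = (2.71 − 1)/(2.71 + 1) = 1.71/3.71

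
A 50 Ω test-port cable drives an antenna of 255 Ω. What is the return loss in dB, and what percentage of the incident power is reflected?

RL ≈ 3.45 dB; 45.2% of incident power reflected

Γ = (255 − 50)/(255 + 50) = 0.672
RL = −20·log₁₀(0.672) = 3.45 dB
P_refl/P_inc = |Γ|² = 0.452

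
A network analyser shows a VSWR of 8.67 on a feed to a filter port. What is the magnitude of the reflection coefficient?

|Γ| = (S − 1)/(S + 1) = (8.67 − 1)/(8.67 + 1) = 7.67/9.67

|Γ| ≈ 0.793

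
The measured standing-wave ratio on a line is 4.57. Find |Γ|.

|Γ| = (S − 1)/(S + 1) = (4.57 − 1)/(4.57 + 1) = 3.57/5.57

|Γ| ≈ 0.641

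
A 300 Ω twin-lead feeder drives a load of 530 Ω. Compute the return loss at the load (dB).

Γ = (530 − 300)/(530 + 300) = 0.277
RL = −20·log₁₀|Γ| = −20·log₁₀(0.277)

RL ≈ 11.1 dB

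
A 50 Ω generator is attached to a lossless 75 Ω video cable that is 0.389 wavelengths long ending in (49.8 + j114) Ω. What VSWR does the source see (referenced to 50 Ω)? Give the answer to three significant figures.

βl = 2π × 0.389 = 140°
tan(βl) = -0.838
Z_in = Z_0·(Z_L + jZ_0·tanβl)/(Z_0 + jZ_L·tanβl) = 15.5 + j26.3 Ω
Γ_s = (Z_in − Z_s)/(Z_in + Z_s) = (-34.5 + j26.3)/(65.5 + j26.3), |Γ_s| = 0.615
VSWR = (1 + |Γ_s|)/(1 − |Γ_s|)

VSWR ≈ 4.2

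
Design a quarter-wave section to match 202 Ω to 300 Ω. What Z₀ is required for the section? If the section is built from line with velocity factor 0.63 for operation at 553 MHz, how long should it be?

Z_qwt = √(Z_0·R_L) = √(300 × 202) = √60600
λ = 0.63·c/f = 0.342 m, so l = λ/4 = 0.0854 m

Z_qwt ≈ 246 Ω; length ≈ 8.54 cm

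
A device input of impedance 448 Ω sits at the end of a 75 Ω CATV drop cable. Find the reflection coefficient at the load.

Γ = 0.713

Γ = (Z_L − Z_0)/(Z_L + Z_0) = (448 − 75)/(448 + 75) = 373/523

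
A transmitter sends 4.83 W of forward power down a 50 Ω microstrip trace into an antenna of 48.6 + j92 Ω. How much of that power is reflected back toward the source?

P_reflected ≈ 2.25 W

|Γ| = |(-1.4 + j92)/(98.6 + j92)| = 0.682
|Γ|² = 0.466
P_refl = |Γ|²·P_inc = 2.25 W, P_del = (1 − |Γ|²)·P_inc = 2.58 W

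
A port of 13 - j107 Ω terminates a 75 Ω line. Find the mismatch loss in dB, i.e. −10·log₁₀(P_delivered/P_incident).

Γ = (-62 − j107)/(88 − j107), |Γ| = 0.893
|Γ|² = 0.797, so P_del/P_inc = 1 − |Γ|² = 0.203
ML = −10·log₁₀(1 − |Γ|²)

mismatch loss ≈ 6.92 dB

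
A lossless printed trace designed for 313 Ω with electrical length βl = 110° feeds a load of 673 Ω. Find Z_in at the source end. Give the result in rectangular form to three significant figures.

Z_in ≈ 160 + j86.8 Ω

tan(βl) = tan(110°) = -2.75
Z_in = Z_0·(Z_L + jZ_0·tanβl)/(Z_0 + jZ_L·tanβl)
     = 313·(673 − j860)/(313 − j1850)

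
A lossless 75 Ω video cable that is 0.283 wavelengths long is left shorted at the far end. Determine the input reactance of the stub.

X_in ≈ -357 Ω (capacitive)

βl = 2π × 0.283 = 102°
tan(βl) = -4.75
For a shorted stub, Z_in = jZ_0·tan(βl)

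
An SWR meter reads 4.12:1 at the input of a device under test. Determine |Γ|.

|Γ| ≈ 0.609

|Γ| = (S − 1)/(S + 1) = (4.12 − 1)/(4.12 + 1) = 3.12/5.12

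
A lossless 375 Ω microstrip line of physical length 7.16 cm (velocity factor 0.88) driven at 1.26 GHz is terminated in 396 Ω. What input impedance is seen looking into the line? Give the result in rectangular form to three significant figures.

λ = v/f = 0.88·c / 1.26 GHz = 0.21 m
βl = 2π·l/λ = 2π × 0.342 = 123°
tan(βl) = tan(123°) = -1.54
Z_in = Z_0·(Z_L + jZ_0·tanβl)/(Z_0 + jZ_L·tanβl)
     = 375·(396 − j577)/(375 − j609)

Z_in ≈ 366 + j18.3 Ω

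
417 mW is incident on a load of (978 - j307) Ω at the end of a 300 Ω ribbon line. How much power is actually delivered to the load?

P_delivered ≈ 283 mW

|Γ| = |(678 − j307)/(1278 − j307)| = 0.566
|Γ|² = 0.321
P_refl = |Γ|²·P_inc = 134 mW, P_del = (1 − |Γ|²)·P_inc = 283 mW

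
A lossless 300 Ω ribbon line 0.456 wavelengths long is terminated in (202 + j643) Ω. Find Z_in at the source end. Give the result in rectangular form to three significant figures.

βl = 2π × 0.456 = 164°
tan(βl) = tan(164°) = -0.284
Z_in = Z_0·(Z_L + jZ_0·tanβl)/(Z_0 + jZ_L·tanβl)
     = 300·(202 + j558)/(482 − j57.3)

Z_in ≈ 83.2 + j357 Ω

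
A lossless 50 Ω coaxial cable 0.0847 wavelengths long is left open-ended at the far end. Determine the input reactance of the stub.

βl = 2π × 0.0847 = 30.5°
tan(βl) = 0.589
For an open-ended stub, Z_in = −jZ_0·cot(βl) = −jZ_0/tan(βl)

X_in ≈ -84.9 Ω (capacitive)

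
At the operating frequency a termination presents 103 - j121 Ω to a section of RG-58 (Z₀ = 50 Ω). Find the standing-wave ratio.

VSWR ≈ 5.2

Γ = (Z_L − Z_0)/(Z_L + Z_0) = (53 − j121)/(153 − j121)
|Γ| = 132/195 = 0.677
VSWR = (1 + |Γ|)/(1 − |Γ|) = 1.68/0.323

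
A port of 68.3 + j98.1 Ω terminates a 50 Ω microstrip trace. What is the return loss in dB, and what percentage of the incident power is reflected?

RL ≈ 3.75 dB; 42.2% of incident power reflected

Γ = (18.3 + j98.1)/(118.3 + j98.1), |Γ| = 0.649
RL = −20·log₁₀(0.649) = 3.75 dB
P_refl/P_inc = |Γ|² = 0.422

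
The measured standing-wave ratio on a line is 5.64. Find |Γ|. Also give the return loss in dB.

|Γ| = (S − 1)/(S + 1) = (5.64 − 1)/(5.64 + 1) = 4.64/6.64
RL = −20·log₁₀|Γ| = −20·log₁₀(0.699)

|Γ| ≈ 0.699; return loss ≈ 3.11 dB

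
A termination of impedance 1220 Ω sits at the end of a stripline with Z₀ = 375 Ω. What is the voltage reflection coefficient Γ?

Γ = 0.53

Γ = (Z_L − Z_0)/(Z_L + Z_0) = (1220 − 375)/(1220 + 375) = 845/1595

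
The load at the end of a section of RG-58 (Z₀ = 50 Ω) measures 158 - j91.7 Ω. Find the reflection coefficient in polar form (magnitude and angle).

Γ = (Z_L − Z_0)/(Z_L + Z_0) = (108 − j91.7)/(208 − j91.7)
|Γ| = 142/227 = 0.623

Γ ≈ 0.623 ∠ -16.5°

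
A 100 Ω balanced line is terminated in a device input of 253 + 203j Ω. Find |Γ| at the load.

|Γ| ≈ 0.624

Γ = (Z_L − Z_0)/(Z_L + Z_0) = (153 + j203)/(353 + j203)
|Γ| = 254/407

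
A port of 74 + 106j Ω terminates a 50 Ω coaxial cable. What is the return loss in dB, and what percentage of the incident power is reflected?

Γ = (24 + j106)/(124 + j106), |Γ| = 0.666
RL = −20·log₁₀(0.666) = 3.53 dB
P_refl/P_inc = |Γ|² = 0.444

RL ≈ 3.53 dB; 44.4% of incident power reflected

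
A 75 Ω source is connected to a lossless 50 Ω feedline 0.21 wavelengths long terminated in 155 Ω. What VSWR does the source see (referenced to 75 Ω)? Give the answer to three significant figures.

βl = 2π × 0.21 = 75.6°
tan(βl) = 3.89
Z_in = Z_0·(Z_L + jZ_0·tanβl)/(Z_0 + jZ_L·tanβl) = 17.1 − j11.4 Ω
Γ_s = (Z_in − Z_s)/(Z_in + Z_s) = (-57.9 − j11.4)/(92.1 − j11.4), |Γ_s| = 0.636
VSWR = (1 + |Γ_s|)/(1 − |Γ_s|)

VSWR ≈ 4.5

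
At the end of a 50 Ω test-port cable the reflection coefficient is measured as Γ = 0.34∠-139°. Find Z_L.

Z_L ≈ 27.1 − j13.7 Ω

Z_L = Z_0·(1 + Γ)/(1 − Γ) = 50·(0.743 − j0.223)/(1.26 + j0.223)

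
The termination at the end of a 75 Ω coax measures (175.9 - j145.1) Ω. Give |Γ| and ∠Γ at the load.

Γ = (Z_L − Z_0)/(Z_L + Z_0) = (100.9 − j145.1)/(250.9 − j145.1)
|Γ| = 177/290 = 0.61

Γ ≈ 0.61 ∠ -25.1°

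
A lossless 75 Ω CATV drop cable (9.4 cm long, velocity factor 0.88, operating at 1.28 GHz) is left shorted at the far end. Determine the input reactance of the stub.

λ = v/f = 0.88·c / 1.28 GHz = 0.206 m
βl = 2π·l/λ = 2π × 0.456 = 164°
tan(βl) = -0.285
For a shorted stub, Z_in = jZ_0·tan(βl)

X_in ≈ -21.4 Ω (capacitive)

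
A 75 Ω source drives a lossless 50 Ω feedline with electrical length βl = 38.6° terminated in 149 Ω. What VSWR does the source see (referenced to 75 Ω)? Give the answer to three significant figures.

VSWR ≈ 3.02

tan(βl) = 0.798
Z_in = Z_0·(Z_L + jZ_0·tanβl)/(Z_0 + jZ_L·tanβl) = 36.6 − j47.2 Ω
Γ_s = (Z_in − Z_s)/(Z_in + Z_s) = (-38.4 − j47.2)/(112 − j47.2), |Γ_s| = 0.502
VSWR = (1 + |Γ_s|)/(1 − |Γ_s|)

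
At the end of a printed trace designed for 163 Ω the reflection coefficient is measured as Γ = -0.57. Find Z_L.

Z_L = Z_0·(1 + Γ)/(1 − Γ) = 163·(0.43)/(1.57)

Z_L ≈ 44.6 Ω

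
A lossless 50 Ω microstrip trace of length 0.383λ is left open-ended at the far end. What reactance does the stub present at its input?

X_in ≈ 55.3 Ω (inductive)

βl = 2π × 0.383 = 138°
tan(βl) = -0.904
For an open-ended stub, Z_in = −jZ_0·cot(βl) = −jZ_0/tan(βl)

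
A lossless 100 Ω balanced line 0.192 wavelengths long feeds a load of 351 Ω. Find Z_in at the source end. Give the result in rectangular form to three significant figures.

Z_in ≈ 32.3 − j34.6 Ω

βl = 2π × 0.192 = 69.1°
tan(βl) = tan(69.1°) = 2.62
Z_in = Z_0·(Z_L + jZ_0·tanβl)/(Z_0 + jZ_L·tanβl)
     = 100·(351 + j262)/(100 + j920)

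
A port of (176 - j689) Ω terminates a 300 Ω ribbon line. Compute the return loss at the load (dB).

Γ = (-124 − j689)/(476 − j689), |Γ| = 0.836
RL = −20·log₁₀|Γ| = −20·log₁₀(0.836)

RL ≈ 1.56 dB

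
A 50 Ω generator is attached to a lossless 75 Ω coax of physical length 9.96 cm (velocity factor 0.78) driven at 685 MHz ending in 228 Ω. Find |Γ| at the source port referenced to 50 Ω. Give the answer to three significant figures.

|Γ| ≈ 0.379

λ = v/f = 0.78·c / 685 MHz = 0.342 m
βl = 2π·l/λ = 2π × 0.292 = 105°
tan(βl) = -3.74
Z_in = Z_0·(Z_L + jZ_0·tanβl)/(Z_0 + jZ_L·tanβl) = 26.2 + j17.7 Ω
Γ_s = (Z_in − Z_s)/(Z_in + Z_s) = (-23.8 + j17.7)/(76.2 + j17.7), |Γ_s| = 0.379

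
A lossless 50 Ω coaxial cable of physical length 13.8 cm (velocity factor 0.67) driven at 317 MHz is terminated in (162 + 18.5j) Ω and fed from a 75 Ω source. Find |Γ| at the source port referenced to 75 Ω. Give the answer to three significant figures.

|Γ| ≈ 0.654

λ = v/f = 0.67·c / 317 MHz = 0.634 m
βl = 2π·l/λ = 2π × 0.218 = 78.4°
tan(βl) = 4.85
Z_in = Z_0·(Z_L + jZ_0·tanβl)/(Z_0 + jZ_L·tanβl) = 16 − j11.1 Ω
Γ_s = (Z_in − Z_s)/(Z_in + Z_s) = (-59 − j11.1)/(91 − j11.1), |Γ_s| = 0.654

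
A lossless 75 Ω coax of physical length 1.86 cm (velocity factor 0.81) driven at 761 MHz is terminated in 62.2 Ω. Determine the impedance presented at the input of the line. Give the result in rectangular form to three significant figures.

λ = v/f = 0.81·c / 761 MHz = 0.319 m
βl = 2π·l/λ = 2π × 0.0582 = 21°
tan(βl) = tan(21°) = 0.383
Z_in = Z_0·(Z_L + jZ_0·tanβl)/(Z_0 + jZ_L·tanβl)
     = 75·(62.2 + j28.7)/(75 + j23.8)

Z_in ≈ 64.8 + j8.15 Ω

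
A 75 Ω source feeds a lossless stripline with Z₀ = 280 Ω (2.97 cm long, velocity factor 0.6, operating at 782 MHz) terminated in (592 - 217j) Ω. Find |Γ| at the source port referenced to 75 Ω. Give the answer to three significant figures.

|Γ| ≈ 0.605

λ = v/f = 0.6·c / 782 MHz = 0.23 m
βl = 2π·l/λ = 2π × 0.129 = 46.5°
tan(βl) = 1.05
Z_in = Z_0·(Z_L + jZ_0·tanβl)/(Z_0 + jZ_L·tanβl) = 151 − j143 Ω
Γ_s = (Z_in − Z_s)/(Z_in + Z_s) = (76.3 − j143)/(226 − j143), |Γ_s| = 0.605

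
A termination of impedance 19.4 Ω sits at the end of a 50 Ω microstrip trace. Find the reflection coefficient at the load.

Γ = -0.441

Γ = (Z_L − Z_0)/(Z_L + Z_0) = (19.4 − 50)/(19.4 + 50) = -30.6/69.4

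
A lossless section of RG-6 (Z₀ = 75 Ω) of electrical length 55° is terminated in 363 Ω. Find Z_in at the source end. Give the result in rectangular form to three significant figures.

Z_in ≈ 22.6 − j49.2 Ω

tan(βl) = tan(55°) = 1.43
Z_in = Z_0·(Z_L + jZ_0·tanβl)/(Z_0 + jZ_L·tanβl)
     = 75·(363 + j107)/(75 + j518)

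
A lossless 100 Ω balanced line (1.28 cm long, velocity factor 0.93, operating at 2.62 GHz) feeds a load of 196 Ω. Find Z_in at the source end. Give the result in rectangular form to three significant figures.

λ = v/f = 0.93·c / 2.62 GHz = 0.106 m
βl = 2π·l/λ = 2π × 0.12 = 43.3°
tan(βl) = tan(43.3°) = 0.941
Z_in = Z_0·(Z_L + jZ_0·tanβl)/(Z_0 + jZ_L·tanβl)
     = 100·(196 + j94.1)/(100 + j185)

Z_in ≈ 83.9 − j60.7 Ω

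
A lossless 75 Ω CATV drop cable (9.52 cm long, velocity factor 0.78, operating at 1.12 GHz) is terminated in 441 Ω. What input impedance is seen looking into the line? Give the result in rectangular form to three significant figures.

Z_in ≈ 125 + j188 Ω

λ = v/f = 0.78·c / 1.12 GHz = 0.209 m
βl = 2π·l/λ = 2π × 0.456 = 164°
tan(βl) = tan(164°) = -0.286
Z_in = Z_0·(Z_L + jZ_0·tanβl)/(Z_0 + jZ_L·tanβl)
     = 75·(441 − j21.5)/(75 − j126)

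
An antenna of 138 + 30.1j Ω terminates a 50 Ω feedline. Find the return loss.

Γ = (88 + j30.1)/(188 + j30.1), |Γ| = 0.488
RL = −20·log₁₀|Γ| = −20·log₁₀(0.488)

RL ≈ 6.22 dB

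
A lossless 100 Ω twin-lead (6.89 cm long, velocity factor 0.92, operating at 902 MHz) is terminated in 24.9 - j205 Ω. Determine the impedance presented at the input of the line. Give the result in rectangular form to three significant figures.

Z_in ≈ 5.17 + j30.1 Ω

λ = v/f = 0.92·c / 902 MHz = 0.306 m
βl = 2π·l/λ = 2π × 0.225 = 81.1°
tan(βl) = tan(81.1°) = 6.36
Z_in = Z_0·(Z_L + jZ_0·tanβl)/(Z_0 + jZ_L·tanβl)
     = 100·(24.9 + j431)/(1400 + j158)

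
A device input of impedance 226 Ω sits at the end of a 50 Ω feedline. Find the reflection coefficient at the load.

Γ = (Z_L − Z_0)/(Z_L + Z_0) = (226 − 50)/(226 + 50) = 176/276

Γ = 0.638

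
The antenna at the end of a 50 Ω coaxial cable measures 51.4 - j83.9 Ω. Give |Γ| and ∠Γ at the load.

Γ ≈ 0.638 ∠ -49.4°

Γ = (Z_L − Z_0)/(Z_L + Z_0) = (1.4 − j83.9)/(101.4 − j83.9)
|Γ| = 83.9/132 = 0.638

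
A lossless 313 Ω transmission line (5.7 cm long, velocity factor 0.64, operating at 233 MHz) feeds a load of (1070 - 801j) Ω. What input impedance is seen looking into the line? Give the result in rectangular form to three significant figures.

Z_in ≈ 178 − j429 Ω

λ = v/f = 0.64·c / 233 MHz = 0.824 m
βl = 2π·l/λ = 2π × 0.0692 = 24.9°
tan(βl) = tan(24.9°) = 0.464
Z_in = Z_0·(Z_L + jZ_0·tanβl)/(Z_0 + jZ_L·tanβl)
     = 313·(1070 − j656)/(685 + j497)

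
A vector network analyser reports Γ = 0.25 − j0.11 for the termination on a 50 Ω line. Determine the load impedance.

Z_L ≈ 80.5 − j19.1 Ω

Z_L = Z_0·(1 + Γ)/(1 − Γ) = 50·(1.25 − j0.11)/(0.75 + j0.11)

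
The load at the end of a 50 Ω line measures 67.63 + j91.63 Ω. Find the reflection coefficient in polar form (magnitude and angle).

Γ ≈ 0.626 ∠ 41.2°

Γ = (Z_L − Z_0)/(Z_L + Z_0) = (17.63 + j91.63)/(117.6 + j91.63)
|Γ| = 93.3/149 = 0.626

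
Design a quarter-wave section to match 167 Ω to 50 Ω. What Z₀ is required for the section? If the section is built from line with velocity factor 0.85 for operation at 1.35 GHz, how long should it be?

Z_qwt ≈ 91.4 Ω; length ≈ 4.72 cm

Z_qwt = √(Z_0·R_L) = √(50 × 167) = √8350
λ = 0.85·c/f = 0.189 m, so l = λ/4 = 0.0472 m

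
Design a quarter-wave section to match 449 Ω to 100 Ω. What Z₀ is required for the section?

Z_qwt = √(Z_0·R_L) = √(100 × 449) = √44900

Z_qwt ≈ 212 Ω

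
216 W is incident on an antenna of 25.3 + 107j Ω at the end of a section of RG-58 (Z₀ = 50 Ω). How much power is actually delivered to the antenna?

P_delivered ≈ 63.8 W

|Γ| = |(-24.7 + j107)/(75.3 + j107)| = 0.839
|Γ|² = 0.704
P_refl = |Γ|²·P_inc = 152 W, P_del = (1 − |Γ|²)·P_inc = 63.8 W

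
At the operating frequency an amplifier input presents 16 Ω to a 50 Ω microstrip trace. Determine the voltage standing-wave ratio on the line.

VSWR ≈ 3.12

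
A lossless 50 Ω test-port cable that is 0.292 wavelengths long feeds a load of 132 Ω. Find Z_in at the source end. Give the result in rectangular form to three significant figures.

βl = 2π × 0.292 = 105°
tan(βl) = tan(105°) = -3.7
Z_in = Z_0·(Z_L + jZ_0·tanβl)/(Z_0 + jZ_L·tanβl)
     = 50·(132 − j185)/(50 − j489)

Z_in ≈ 20.1 + j11.5 Ω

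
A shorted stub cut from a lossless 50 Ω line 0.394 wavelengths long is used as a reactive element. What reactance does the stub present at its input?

βl = 2π × 0.394 = 142°
tan(βl) = -0.786
For a shorted stub, Z_in = jZ_0·tan(βl)

X_in ≈ -39.3 Ω (capacitive)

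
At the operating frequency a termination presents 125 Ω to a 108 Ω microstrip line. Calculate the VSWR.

VSWR ≈ 1.16

Γ = (125 − 108)/(125 + 108) = 0.073
VSWR = (1 + 0.073)/(1 − 0.073)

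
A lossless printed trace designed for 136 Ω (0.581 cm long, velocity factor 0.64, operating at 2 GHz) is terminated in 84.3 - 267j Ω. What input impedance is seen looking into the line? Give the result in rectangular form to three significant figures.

λ = v/f = 0.64·c / 2 GHz = 0.096 m
βl = 2π·l/λ = 2π × 0.0605 = 21.8°
tan(βl) = tan(21.8°) = 0.4
Z_in = Z_0·(Z_L + jZ_0·tanβl)/(Z_0 + jZ_L·tanβl)
     = 136·(84.3 − j213)/(243 + j33.7)

Z_in ≈ 30.1 − j123 Ω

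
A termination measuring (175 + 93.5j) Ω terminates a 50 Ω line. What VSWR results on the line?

VSWR ≈ 4.57

Γ = (Z_L − Z_0)/(Z_L + Z_0) = (125 + j93.5)/(225 + j93.5)
|Γ| = 156/244 = 0.641
VSWR = (1 + |Γ|)/(1 − |Γ|) = 1.64/0.359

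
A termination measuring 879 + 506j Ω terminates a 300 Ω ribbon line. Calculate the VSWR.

VSWR ≈ 3.99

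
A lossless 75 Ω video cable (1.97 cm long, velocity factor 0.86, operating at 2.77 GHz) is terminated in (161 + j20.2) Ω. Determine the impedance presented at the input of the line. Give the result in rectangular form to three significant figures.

Z_in ≈ 37.1 − j18.9 Ω

λ = v/f = 0.86·c / 2.77 GHz = 0.0931 m
βl = 2π·l/λ = 2π × 0.212 = 76.1°
tan(βl) = tan(76.1°) = 4.05
Z_in = Z_0·(Z_L + jZ_0·tanβl)/(Z_0 + jZ_L·tanβl)
     = 75·(161 + j324)/(-6.89 + j653)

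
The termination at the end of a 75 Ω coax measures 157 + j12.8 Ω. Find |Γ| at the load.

Γ = (Z_L − Z_0)/(Z_L + Z_0) = (82 + j12.8)/(232 + j12.8)
|Γ| = 83/232

|Γ| ≈ 0.357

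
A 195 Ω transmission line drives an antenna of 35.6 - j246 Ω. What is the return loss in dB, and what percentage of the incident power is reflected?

Γ = (-159.4 − j246)/(230.6 − j246), |Γ| = 0.869
RL = −20·log₁₀(0.869) = 1.22 dB
P_refl/P_inc = |Γ|² = 0.756

RL ≈ 1.22 dB; 75.6% of incident power reflected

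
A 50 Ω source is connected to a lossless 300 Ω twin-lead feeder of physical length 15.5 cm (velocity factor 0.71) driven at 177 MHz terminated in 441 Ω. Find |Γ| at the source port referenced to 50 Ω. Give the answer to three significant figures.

|Γ| ≈ 0.728

λ = v/f = 0.71·c / 177 MHz = 1.2 m
βl = 2π·l/λ = 2π × 0.129 = 46.4°
tan(βl) = 1.05
Z_in = Z_0·(Z_L + jZ_0·tanβl)/(Z_0 + jZ_L·tanβl) = 274 − j108 Ω
Γ_s = (Z_in − Z_s)/(Z_in + Z_s) = (224 − j108)/(324 − j108), |Γ_s| = 0.728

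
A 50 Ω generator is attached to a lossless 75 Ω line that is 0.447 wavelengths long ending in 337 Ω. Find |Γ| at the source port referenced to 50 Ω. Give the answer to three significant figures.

|Γ| ≈ 0.728

βl = 2π × 0.447 = 161°
tan(βl) = -0.346
Z_in = Z_0·(Z_L + jZ_0·tanβl)/(Z_0 + jZ_L·tanβl) = 110 + j146 Ω
Γ_s = (Z_in − Z_s)/(Z_in + Z_s) = (60.5 + j146)/(160 + j146), |Γ_s| = 0.728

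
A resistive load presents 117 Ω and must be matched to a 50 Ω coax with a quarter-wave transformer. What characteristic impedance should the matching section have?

Z_qwt = √(Z_0·R_L) = √(50 × 117) = √5850

Z_qwt ≈ 76.5 Ω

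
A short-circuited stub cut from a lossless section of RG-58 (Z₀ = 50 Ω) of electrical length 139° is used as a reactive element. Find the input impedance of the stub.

Z_in ≈ −j43.5 Ω

tan(βl) = -0.869
For a short-circuited stub, Z_in = jZ_0·tan(βl)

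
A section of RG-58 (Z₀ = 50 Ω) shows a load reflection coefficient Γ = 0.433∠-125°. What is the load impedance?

Z_L ≈ 24.1 − j21.1 Ω

Z_L = Z_0·(1 + Γ)/(1 − Γ) = 50·(0.752 − j0.355)/(1.25 + j0.355)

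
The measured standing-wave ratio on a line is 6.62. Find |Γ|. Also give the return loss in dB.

|Γ| ≈ 0.738; return loss ≈ 2.64 dB

|Γ| = (S − 1)/(S + 1) = (6.62 − 1)/(6.62 + 1) = 5.62/7.62
RL = −20·log₁₀|Γ| = −20·log₁₀(0.738)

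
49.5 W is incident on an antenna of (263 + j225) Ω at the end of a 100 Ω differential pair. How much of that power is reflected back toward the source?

|Γ| = |(163 + j225)/(363 + j225)| = 0.651
|Γ|² = 0.423
P_refl = |Γ|²·P_inc = 20.9 W, P_del = (1 − |Γ|²)·P_inc = 28.6 W

P_reflected ≈ 20.9 W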